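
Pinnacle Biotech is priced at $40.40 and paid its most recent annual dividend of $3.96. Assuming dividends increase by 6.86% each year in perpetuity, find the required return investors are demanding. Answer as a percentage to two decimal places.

Rearranging the constant-growth DDM: r = D₁/P₀ + g.
D₁ = 3.96 × (1 + 0.0686) = 4.2317.
r = 4.2317 / 40.40 + 0.0686 = 0.10474 + 0.0686 = 0.17334

17.33%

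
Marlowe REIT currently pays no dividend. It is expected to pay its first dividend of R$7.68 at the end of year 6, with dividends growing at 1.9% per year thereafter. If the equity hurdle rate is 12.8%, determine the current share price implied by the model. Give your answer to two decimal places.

R$38.58

Deferred-dividend DDM. At t=5 the remaining stream is a growing perpetuity with first payment D_6 = 7.68.
V_5 = D_6/(r−g) = 7.68/(0.128−0.019) = 70.4587
P₀ = V_5/(1+r)^5 = 70.4587/(1+0.128)^5 = 38.5824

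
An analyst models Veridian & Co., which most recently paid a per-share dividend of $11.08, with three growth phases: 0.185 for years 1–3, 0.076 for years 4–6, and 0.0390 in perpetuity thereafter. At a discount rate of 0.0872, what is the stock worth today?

Three-stage DDM. Project D₁…D_6; terminal Gordon value at t=6 with g = 0.039; discount at r = 0.0872.
D_1 = 13.1298
D_2 = 15.5588
D_3 = 18.4372
D_4 = 19.8384
D_5 = 21.3461
D_6 = 22.9684
TV_6 = 23.8642/(0.0872−0.039) = 495.1082
P₀ = Σ Dₜ/(1+r)ᵗ + TV_6/(1+r)^6 = 381.5560

$381.56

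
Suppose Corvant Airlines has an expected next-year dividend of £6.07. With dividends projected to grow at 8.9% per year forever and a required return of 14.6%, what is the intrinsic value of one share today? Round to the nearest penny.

Gordon growth model: P₀ = D₁/(r − g), with D₁ = 6.07 given directly.
P₀ = 6.0700 / (0.146 − 0.089) = 6.0700 / 0.057 = 106.4912

£106.49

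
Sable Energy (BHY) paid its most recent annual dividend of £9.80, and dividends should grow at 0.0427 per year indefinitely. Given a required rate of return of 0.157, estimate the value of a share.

£89.40

Gordon growth model: P₀ = D₁/(r − g). D₁ = 9.80 × (1 + 0.0427) = 10.2185.
P₀ = 10.2185 / (0.157 − 0.0427) = 10.2185 / 0.1143 = 89.4003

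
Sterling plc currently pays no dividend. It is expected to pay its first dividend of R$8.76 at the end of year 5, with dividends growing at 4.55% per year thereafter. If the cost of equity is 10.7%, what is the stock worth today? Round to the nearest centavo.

R$94.85

Deferred-dividend DDM. At t=4 the remaining stream is a growing perpetuity with first payment D_5 = 8.76.
V_4 = D_5/(r−g) = 8.76/(0.107−0.0455) = 142.4390
P₀ = V_4/(1+r)^4 = 142.4390/(1+0.107)^4 = 94.8503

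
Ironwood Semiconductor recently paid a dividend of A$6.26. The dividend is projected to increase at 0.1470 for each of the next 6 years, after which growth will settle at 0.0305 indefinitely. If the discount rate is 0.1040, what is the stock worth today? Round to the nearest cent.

Two-stage DDM. Project D₁…D_6 at 0.147, terminal growth 0.0305, discount at r = 0.104.
D_1 = 7.1802
D_2 = 8.2357
D_3 = 9.4464
D_4 = 10.8350
D_5 = 12.4277
D_6 = 14.2546
Terminal value at t=6: TV = D_7/(r−g) = 14.6894/(0.104−0.0305) = 199.8552
P₀ = 7.1802/(1+0.104)^1 + 8.2357/(1+0.104)^2 + 9.4464/(1+0.104)^3 + 10.8350/(1+0.104)^4 + 12.4277/(1+0.104)^5 + 14.2546/(1+0.104)^6 + 199.8552/(1+0.104)^6 = 153.4086

A$153.41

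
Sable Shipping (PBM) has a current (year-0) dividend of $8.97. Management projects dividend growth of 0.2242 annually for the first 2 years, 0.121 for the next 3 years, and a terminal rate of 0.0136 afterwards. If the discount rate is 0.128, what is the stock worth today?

Three-stage DDM. Project D₁…D_5; terminal Gordon value at t=5 with g = 0.0136; discount at r = 0.128.
D_1 = 10.9811
D_2 = 13.4430
D_3 = 15.0696
D_4 = 16.8931
D_5 = 18.9371
TV_5 = 19.1947/(0.128−0.0136) = 167.7856
P₀ = Σ Dₜ/(1+r)ᵗ + TV_5/(1+r)^5 = 143.4816

$143.48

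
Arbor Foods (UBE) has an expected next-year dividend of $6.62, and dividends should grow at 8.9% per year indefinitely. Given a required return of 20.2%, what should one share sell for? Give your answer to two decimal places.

Gordon growth model: P₀ = D₁/(r − g), with D₁ = 6.62 given directly.
P₀ = 6.6200 / (0.202 − 0.089) = 6.6200 / 0.113 = 58.5841

$58.58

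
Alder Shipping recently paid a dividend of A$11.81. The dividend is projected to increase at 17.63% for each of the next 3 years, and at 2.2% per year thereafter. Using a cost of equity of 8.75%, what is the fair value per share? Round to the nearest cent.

A$274.74

Two-stage DDM. Project D₁…D_3 at 0.1763, terminal growth 0.022, discount at r = 0.0875.
D_1 = 13.8921
D_2 = 16.3413
D_3 = 19.2222
Terminal value at t=3: TV = D_4/(r−g) = 19.6451/(0.0875−0.022) = 299.9258
P₀ = 13.8921/(1+0.0875)^1 + 16.3413/(1+0.0875)^2 + 19.2222/(1+0.0875)^3 + 299.9258/(1+0.0875)^3 = 274.7361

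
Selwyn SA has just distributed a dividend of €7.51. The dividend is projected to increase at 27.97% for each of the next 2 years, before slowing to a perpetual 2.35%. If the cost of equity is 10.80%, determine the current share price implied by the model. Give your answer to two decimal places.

€140.03

Two-stage DDM. Project D₁…D_2 at 0.2797, terminal growth 0.0235, discount at r = 0.108.
D_1 = 9.6105
D_2 = 12.2986
Terminal value at t=2: TV = D_3/(r−g) = 12.5876/(0.108−0.0235) = 148.9661
P₀ = 9.6105/(1+0.108)^1 + 12.2986/(1+0.108)^2 + 148.9661/(1+0.108)^2 = 140.0328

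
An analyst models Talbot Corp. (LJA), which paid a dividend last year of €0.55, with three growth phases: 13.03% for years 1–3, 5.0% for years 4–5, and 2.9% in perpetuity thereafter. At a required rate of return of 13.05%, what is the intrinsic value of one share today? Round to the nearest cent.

€7.44

Three-stage DDM. Project D₁…D_5; terminal Gordon value at t=5 with g = 0.029; discount at r = 0.1305.
D_1 = 0.6217
D_2 = 0.7027
D_3 = 0.7942
D_4 = 0.8339
D_5 = 0.8756
TV_5 = 0.9010/(0.1305−0.029) = 8.8771
P₀ = Σ Dₜ/(1+r)ᵗ + TV_5/(1+r)^5 = 7.4417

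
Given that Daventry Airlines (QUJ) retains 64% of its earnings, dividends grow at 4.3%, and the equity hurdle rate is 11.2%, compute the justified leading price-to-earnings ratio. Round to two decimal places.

Payout ratio b = 1 − 0.64 = 0.36.
Justified leading P/E = b/(r−g) = 0.36/(0.112−0.043) = 5.2174

5.22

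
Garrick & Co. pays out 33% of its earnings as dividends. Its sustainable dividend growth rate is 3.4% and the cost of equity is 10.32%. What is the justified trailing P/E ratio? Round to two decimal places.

Justified trailing P/E = b(1+g)/(r−g) = 0.33×(1+0.034)/(0.1032−0.034) = 4.9309

4.93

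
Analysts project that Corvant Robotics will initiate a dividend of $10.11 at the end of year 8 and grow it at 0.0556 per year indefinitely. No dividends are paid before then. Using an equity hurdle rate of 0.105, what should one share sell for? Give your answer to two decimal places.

$101.74

Deferred-dividend DDM. At t=7 the remaining stream is a growing perpetuity with first payment D_8 = 10.11.
V_7 = D_8/(r−g) = 10.11/(0.105−0.0556) = 204.6559
P₀ = V_7/(1+r)^7 = 204.6559/(1+0.105)^7 = 101.7392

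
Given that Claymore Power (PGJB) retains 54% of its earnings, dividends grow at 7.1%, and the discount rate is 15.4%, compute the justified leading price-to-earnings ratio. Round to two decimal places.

Payout ratio b = 1 − 0.54 = 0.46.
Justified leading P/E = b/(r−g) = 0.46/(0.154−0.071) = 5.5422

5.54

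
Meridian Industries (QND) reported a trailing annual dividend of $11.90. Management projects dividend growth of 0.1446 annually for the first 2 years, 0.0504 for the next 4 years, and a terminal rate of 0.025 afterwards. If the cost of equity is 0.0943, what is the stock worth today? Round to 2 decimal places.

$236.00

Three-stage DDM. Project D₁…D_6; terminal Gordon value at t=6 with g = 0.025; discount at r = 0.0943.
D_1 = 13.6207
D_2 = 15.5903
D_3 = 16.3761
D_4 = 17.2014
D_5 = 18.0684
D_6 = 18.9790
TV_6 = 19.4535/(0.0943−0.025) = 280.7139
P₀ = Σ Dₜ/(1+r)ᵗ + TV_6/(1+r)^6 = 235.9979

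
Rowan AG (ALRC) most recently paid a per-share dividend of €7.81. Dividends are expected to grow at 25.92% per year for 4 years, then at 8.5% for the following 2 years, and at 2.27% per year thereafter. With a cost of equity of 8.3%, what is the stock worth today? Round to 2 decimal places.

Three-stage DDM. Project D₁…D_6; terminal Gordon value at t=6 with g = 0.0227; discount at r = 0.083.
D_1 = 9.8344
D_2 = 12.3834
D_3 = 15.5932
D_4 = 19.6350
D_5 = 21.3039
D_6 = 23.1148
TV_6 = 23.6395/(0.083−0.0227) = 392.0309
P₀ = Σ Dₜ/(1+r)ᵗ + TV_6/(1+r)^6 = 317.7810

€317.78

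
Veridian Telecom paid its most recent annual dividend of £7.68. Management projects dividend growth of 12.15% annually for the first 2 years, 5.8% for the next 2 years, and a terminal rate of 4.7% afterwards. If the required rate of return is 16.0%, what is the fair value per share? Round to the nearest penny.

Three-stage DDM. Project D₁…D_4; terminal Gordon value at t=4 with g = 0.047; discount at r = 0.16.
D_1 = 8.6131
D_2 = 9.6596
D_3 = 10.2199
D_4 = 10.8126
TV_4 = 11.3208/(0.16−0.047) = 100.1842
P₀ = Σ Dₜ/(1+r)ᵗ + TV_4/(1+r)^4 = 82.4538

£82.45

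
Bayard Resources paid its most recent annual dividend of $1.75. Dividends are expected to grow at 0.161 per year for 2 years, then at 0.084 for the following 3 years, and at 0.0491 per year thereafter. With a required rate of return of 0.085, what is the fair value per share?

Three-stage DDM. Project D₁…D_5; terminal Gordon value at t=5 with g = 0.0491; discount at r = 0.085.
D_1 = 2.0318
D_2 = 2.3589
D_3 = 2.5570
D_4 = 2.7718
D_5 = 3.0046
TV_5 = 3.1522/(0.085−0.0491) = 87.8037
P₀ = Σ Dₜ/(1+r)ᵗ + TV_5/(1+r)^5 = 68.2699

$68.27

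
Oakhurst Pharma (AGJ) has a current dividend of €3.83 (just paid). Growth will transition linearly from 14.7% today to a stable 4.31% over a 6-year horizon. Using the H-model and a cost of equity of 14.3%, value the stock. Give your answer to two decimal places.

€51.94

H-model: P₀ = D₀[(1+g_L) + H(g_S−g_L)]/(r−g_L), with H = 6/2 = 3.
P₀ = 3.83 × [(1+0.0431) + 3×(0.147−0.0431)] / (0.143−0.0431)
   = 3.83 × 1.3548 / 0.0999 = 51.9408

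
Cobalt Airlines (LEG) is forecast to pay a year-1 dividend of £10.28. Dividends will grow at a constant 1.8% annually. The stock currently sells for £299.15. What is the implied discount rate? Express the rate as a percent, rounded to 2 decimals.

Rearranging the constant-growth DDM: r = D₁/P₀ + g.
r = 10.2800 / 299.15 + 0.018 = 0.03436 + 0.018 = 0.05236

5.24%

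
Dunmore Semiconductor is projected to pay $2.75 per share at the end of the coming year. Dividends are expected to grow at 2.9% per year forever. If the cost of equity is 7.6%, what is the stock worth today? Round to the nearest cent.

Gordon growth model: P₀ = D₁/(r − g), with D₁ = 2.75 given directly.
P₀ = 2.7500 / (0.076 − 0.029) = 2.7500 / 0.047 = 58.5106

$58.51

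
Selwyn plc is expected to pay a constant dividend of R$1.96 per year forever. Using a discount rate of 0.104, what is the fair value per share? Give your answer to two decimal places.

Zero-growth DDM (perpetuity): P₀ = D/r = 1.96 / 0.104 = 18.8462

R$18.85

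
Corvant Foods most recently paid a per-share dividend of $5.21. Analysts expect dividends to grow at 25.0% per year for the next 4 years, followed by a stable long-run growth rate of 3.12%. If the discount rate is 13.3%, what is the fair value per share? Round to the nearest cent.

Two-stage DDM. Project D₁…D_4 at 0.25, terminal growth 0.0312, discount at r = 0.133.
D_1 = 6.5125
D_2 = 8.1406
D_3 = 10.1758
D_4 = 12.7197
Terminal value at t=4: TV = D_5/(r−g) = 13.1166/(0.133−0.0312) = 128.8466
P₀ = 6.5125/(1+0.133)^1 + 8.1406/(1+0.133)^2 + 10.1758/(1+0.133)^3 + 12.7197/(1+0.133)^4 + 128.8466/(1+0.133)^4 = 104.9954

$105.00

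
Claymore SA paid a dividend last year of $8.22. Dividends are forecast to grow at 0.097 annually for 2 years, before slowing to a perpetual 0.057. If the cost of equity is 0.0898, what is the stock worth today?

Two-stage DDM. Project D₁…D_2 at 0.097, terminal growth 0.057, discount at r = 0.0898.
D_1 = 9.0173
D_2 = 9.8920
Terminal value at t=2: TV = D_3/(r−g) = 10.4559/(0.0898−0.057) = 318.7764
P₀ = 9.0173/(1+0.0898)^1 + 9.8920/(1+0.0898)^2 + 318.7764/(1+0.0898)^2 = 285.0095

$285.01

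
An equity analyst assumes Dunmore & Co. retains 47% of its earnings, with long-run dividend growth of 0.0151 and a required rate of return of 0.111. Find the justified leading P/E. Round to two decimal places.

5.53

Payout ratio b = 1 − 0.47 = 0.53.
Justified leading P/E = b/(r−g) = 0.53/(0.111−0.0151) = 5.5266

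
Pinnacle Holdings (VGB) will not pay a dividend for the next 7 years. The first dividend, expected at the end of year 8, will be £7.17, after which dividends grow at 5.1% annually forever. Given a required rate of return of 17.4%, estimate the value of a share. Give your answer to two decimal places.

£18.96

Deferred-dividend DDM. At t=7 the remaining stream is a growing perpetuity with first payment D_8 = 7.17.
V_7 = D_8/(r−g) = 7.17/(0.174−0.051) = 58.2927
P₀ = V_7/(1+r)^7 = 58.2927/(1+0.174)^7 = 18.9643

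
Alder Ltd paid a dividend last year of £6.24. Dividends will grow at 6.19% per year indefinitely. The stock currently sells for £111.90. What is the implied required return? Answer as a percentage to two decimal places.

Rearranging the constant-growth DDM: r = D₁/P₀ + g.
D₁ = 6.24 × (1 + 0.0619) = 6.6263.
r = 6.6263 / 111.90 + 0.0619 = 0.05922 + 0.0619 = 0.12112

12.11%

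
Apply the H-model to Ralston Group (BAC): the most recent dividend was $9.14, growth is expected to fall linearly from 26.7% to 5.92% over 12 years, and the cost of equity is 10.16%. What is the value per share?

$497.10

H-model: P₀ = D₀[(1+g_L) + H(g_S−g_L)]/(r−g_L), with H = 12/2 = 6.
P₀ = 9.14 × [(1+0.0592) + 6×(0.267−0.0592)] / (0.1016−0.0592)
   = 9.14 × 2.3060 / 0.0424 = 497.0953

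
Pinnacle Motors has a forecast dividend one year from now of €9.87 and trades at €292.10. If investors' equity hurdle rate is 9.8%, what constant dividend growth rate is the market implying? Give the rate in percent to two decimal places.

6.42%

From P₀ = D₁/(r − g), the implied growth is g = r − D₁/P₀.
g = 0.098 − 9.87/292.10 = 0.098 − 0.03379 = 0.06421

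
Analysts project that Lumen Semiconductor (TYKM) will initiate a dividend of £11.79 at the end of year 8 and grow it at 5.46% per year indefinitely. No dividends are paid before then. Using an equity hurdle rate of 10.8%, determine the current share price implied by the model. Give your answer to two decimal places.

Deferred-dividend DDM. At t=7 the remaining stream is a growing perpetuity with first payment D_8 = 11.79.
V_7 = D_8/(r−g) = 11.79/(0.108−0.0546) = 220.7865
P₀ = V_7/(1+r)^7 = 220.7865/(1+0.108)^7 = 107.6947

£107.69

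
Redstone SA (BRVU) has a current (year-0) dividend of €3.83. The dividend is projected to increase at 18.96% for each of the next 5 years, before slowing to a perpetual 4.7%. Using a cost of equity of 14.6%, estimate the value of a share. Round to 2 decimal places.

€70.27

Two-stage DDM. Project D₁…D_5 at 0.1896, terminal growth 0.047, discount at r = 0.146.
D_1 = 4.5562
D_2 = 5.4200
D_3 = 6.4477
D_4 = 7.6701
D_5 = 9.1244
Terminal value at t=5: TV = D_6/(r−g) = 9.5532/(0.146−0.047) = 96.4973
P₀ = 4.5562/(1+0.146)^1 + 5.4200/(1+0.146)^2 + 6.4477/(1+0.146)^3 + 7.6701/(1+0.146)^4 + 9.1244/(1+0.146)^5 + 96.4973/(1+0.146)^5 = 70.2691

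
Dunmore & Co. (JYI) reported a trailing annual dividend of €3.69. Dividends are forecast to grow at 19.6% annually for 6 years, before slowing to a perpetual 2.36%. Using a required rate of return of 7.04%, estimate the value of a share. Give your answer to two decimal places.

Two-stage DDM. Project D₁…D_6 at 0.196, terminal growth 0.0236, discount at r = 0.0704.
D_1 = 4.4132
D_2 = 5.2782
D_3 = 6.3128
D_4 = 7.5501
D_5 = 9.0299
D_6 = 10.7997
Terminal value at t=6: TV = D_7/(r−g) = 11.0546/(0.0704−0.0236) = 236.2098
P₀ = 4.4132/(1+0.0704)^1 + 5.2782/(1+0.0704)^2 + 6.3128/(1+0.0704)^3 + 7.5501/(1+0.0704)^4 + 9.0299/(1+0.0704)^5 + 10.7997/(1+0.0704)^6 + 236.2098/(1+0.0704)^6 = 190.2787

€190.28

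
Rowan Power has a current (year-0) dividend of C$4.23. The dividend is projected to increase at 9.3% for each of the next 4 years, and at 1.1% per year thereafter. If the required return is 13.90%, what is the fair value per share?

C$43.61

Two-stage DDM. Project D₁…D_4 at 0.093, terminal growth 0.011, discount at r = 0.139.
D_1 = 4.6234
D_2 = 5.0534
D_3 = 5.5233
D_4 = 6.0370
Terminal value at t=4: TV = D_5/(r−g) = 6.1034/(0.139−0.011) = 47.6828
P₀ = 4.6234/(1+0.139)^1 + 5.0534/(1+0.139)^2 + 5.5233/(1+0.139)^3 + 6.0370/(1+0.139)^4 + 47.6828/(1+0.139)^4 = 43.6106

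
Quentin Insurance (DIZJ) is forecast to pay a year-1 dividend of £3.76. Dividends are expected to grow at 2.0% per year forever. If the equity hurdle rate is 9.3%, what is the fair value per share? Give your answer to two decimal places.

£51.51

Gordon growth model: P₀ = D₁/(r − g), with D₁ = 3.76 given directly.
P₀ = 3.7600 / (0.093 − 0.02) = 3.7600 / 0.073 = 51.5068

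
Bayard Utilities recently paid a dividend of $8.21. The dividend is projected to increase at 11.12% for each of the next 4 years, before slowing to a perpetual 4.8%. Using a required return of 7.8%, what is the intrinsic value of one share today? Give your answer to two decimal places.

$359.25

Two-stage DDM. Project D₁…D_4 at 0.1112, terminal growth 0.048, discount at r = 0.078.
D_1 = 9.1230
D_2 = 10.1374
D_3 = 11.2647
D_4 = 12.5173
Terminal value at t=4: TV = D_5/(r−g) = 13.1182/(0.078−0.048) = 437.2725
P₀ = 9.1230/(1+0.078)^1 + 10.1374/(1+0.078)^2 + 11.2647/(1+0.078)^3 + 12.5173/(1+0.078)^4 + 437.2725/(1+0.078)^4 = 359.2477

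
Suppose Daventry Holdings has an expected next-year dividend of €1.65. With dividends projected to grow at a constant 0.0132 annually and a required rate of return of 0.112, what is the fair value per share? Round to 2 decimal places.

Gordon growth model: P₀ = D₁/(r − g), with D₁ = 1.65 given directly.
P₀ = 1.6500 / (0.112 − 0.0132) = 1.6500 / 0.0988 = 16.7004

€16.70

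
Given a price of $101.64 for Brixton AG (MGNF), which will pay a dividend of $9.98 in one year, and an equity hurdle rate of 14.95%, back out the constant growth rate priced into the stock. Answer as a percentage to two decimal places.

From P₀ = D₁/(r − g), the implied growth is g = r − D₁/P₀.
g = 0.1495 − 9.98/101.64 = 0.1495 − 0.09819 = 0.05131

5.13%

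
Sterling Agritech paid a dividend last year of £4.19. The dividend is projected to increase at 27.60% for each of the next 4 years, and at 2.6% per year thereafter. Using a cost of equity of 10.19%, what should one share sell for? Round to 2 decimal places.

Two-stage DDM. Project D₁…D_4 at 0.276, terminal growth 0.026, discount at r = 0.1019.
D_1 = 5.3464
D_2 = 6.8221
D_3 = 8.7049
D_4 = 11.1075
Terminal value at t=4: TV = D_5/(r−g) = 11.3963/(0.1019−0.026) = 150.1490
P₀ = 5.3464/(1+0.1019)^1 + 6.8221/(1+0.1019)^2 + 8.7049/(1+0.1019)^3 + 11.1075/(1+0.1019)^4 + 150.1490/(1+0.1019)^4 = 126.3597

£126.36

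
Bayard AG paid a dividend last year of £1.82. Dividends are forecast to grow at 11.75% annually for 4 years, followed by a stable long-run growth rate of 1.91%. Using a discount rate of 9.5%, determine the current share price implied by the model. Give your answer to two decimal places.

£34.17

Two-stage DDM. Project D₁…D_4 at 0.1175, terminal growth 0.0191, discount at r = 0.095.
D_1 = 2.0339
D_2 = 2.2728
D_3 = 2.5399
D_4 = 2.8383
Terminal value at t=4: TV = D_5/(r−g) = 2.8925/(0.095−0.0191) = 38.1098
P₀ = 2.0339/(1+0.095)^1 + 2.2728/(1+0.095)^2 + 2.5399/(1+0.095)^3 + 2.8383/(1+0.095)^4 + 38.1098/(1+0.095)^4 = 34.1699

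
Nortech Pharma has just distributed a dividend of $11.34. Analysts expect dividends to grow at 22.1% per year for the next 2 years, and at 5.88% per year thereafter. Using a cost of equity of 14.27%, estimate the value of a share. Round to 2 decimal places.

Two-stage DDM. Project D₁…D_2 at 0.221, terminal growth 0.0588, discount at r = 0.1427.
D_1 = 13.8461
D_2 = 16.9061
Terminal value at t=2: TV = D_3/(r−g) = 17.9002/(0.1427−0.0588) = 213.3518
P₀ = 13.8461/(1+0.1427)^1 + 16.9061/(1+0.1427)^2 + 213.3518/(1+0.1427)^2 = 188.4568

$188.46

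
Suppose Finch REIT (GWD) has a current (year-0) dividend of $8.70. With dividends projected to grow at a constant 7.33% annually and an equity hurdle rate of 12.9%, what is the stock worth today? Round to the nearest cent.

Gordon growth model: P₀ = D₁/(r − g). D₁ = 8.70 × (1 + 0.0733) = 9.3377.
P₀ = 9.3377 / (0.129 − 0.0733) = 9.3377 / 0.0557 = 167.6429

$167.64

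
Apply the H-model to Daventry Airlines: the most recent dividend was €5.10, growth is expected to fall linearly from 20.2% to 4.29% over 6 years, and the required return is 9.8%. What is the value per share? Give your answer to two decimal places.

H-model: P₀ = D₀[(1+g_L) + H(g_S−g_L)]/(r−g_L), with H = 6/2 = 3.
P₀ = 5.10 × [(1+0.0429) + 3×(0.202−0.0429)] / (0.098−0.0429)
   = 5.10 × 1.5202 / 0.0551 = 140.7082

€140.71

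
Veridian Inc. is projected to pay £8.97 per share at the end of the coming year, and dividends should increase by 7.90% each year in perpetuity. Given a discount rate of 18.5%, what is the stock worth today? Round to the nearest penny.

£84.62

Gordon growth model: P₀ = D₁/(r − g), with D₁ = 8.97 given directly.
P₀ = 8.9700 / (0.185 − 0.079) = 8.9700 / 0.106 = 84.6226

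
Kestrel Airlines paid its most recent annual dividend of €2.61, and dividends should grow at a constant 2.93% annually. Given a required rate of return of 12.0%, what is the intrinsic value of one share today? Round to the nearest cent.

Gordon growth model: P₀ = D₁/(r − g). D₁ = 2.61 × (1 + 0.0293) = 2.6865.
P₀ = 2.6865 / (0.12 − 0.0293) = 2.6865 / 0.0907 = 29.6193

€29.62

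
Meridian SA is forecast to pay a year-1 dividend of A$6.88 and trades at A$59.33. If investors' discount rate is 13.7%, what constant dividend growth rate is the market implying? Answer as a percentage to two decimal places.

2.10%

From P₀ = D₁/(r − g), the implied growth is g = r − D₁/P₀.
g = 0.137 − 6.88/59.33 = 0.137 − 0.11596 = 0.02104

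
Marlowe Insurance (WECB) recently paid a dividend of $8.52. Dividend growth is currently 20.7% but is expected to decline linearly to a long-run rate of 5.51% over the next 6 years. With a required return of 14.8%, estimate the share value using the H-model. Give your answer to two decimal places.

H-model: P₀ = D₀[(1+g_L) + H(g_S−g_L)]/(r−g_L), with H = 6/2 = 3.
P₀ = 8.52 × [(1+0.0551) + 3×(0.207−0.0551)] / (0.148−0.0551)
   = 8.52 × 1.5108 / 0.0929 = 138.5578

$138.56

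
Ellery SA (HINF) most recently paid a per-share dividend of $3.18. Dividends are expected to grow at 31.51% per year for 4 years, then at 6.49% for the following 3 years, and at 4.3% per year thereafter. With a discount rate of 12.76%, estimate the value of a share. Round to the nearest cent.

Three-stage DDM. Project D₁…D_7; terminal Gordon value at t=7 with g = 0.043; discount at r = 0.1276.
D_1 = 4.1820
D_2 = 5.4998
D_3 = 7.2327
D_4 = 9.5118
D_5 = 10.1291
D_6 = 10.7865
D_7 = 11.4865
TV_7 = 11.9804/(0.1276−0.043) = 141.6128
P₀ = Σ Dₜ/(1+r)ᵗ + TV_7/(1+r)^7 = 95.8188

$95.82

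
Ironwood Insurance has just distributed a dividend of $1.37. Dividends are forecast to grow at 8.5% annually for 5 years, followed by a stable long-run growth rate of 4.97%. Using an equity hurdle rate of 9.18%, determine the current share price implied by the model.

$39.83

Two-stage DDM. Project D₁…D_5 at 0.085, terminal growth 0.0497, discount at r = 0.0918.
D_1 = 1.4865
D_2 = 1.6128
D_3 = 1.7499
D_4 = 1.8986
D_5 = 2.0600
Terminal value at t=5: TV = D_6/(r−g) = 2.1624/(0.0918−0.0497) = 51.3632
P₀ = 1.4865/(1+0.0918)^1 + 1.6128/(1+0.0918)^2 + 1.7499/(1+0.0918)^3 + 1.8986/(1+0.0918)^4 + 2.0600/(1+0.0918)^5 + 51.3632/(1+0.0918)^5 = 39.8314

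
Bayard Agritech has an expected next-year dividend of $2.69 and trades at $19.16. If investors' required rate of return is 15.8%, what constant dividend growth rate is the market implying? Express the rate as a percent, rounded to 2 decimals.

From P₀ = D₁/(r − g), the implied growth is g = r − D₁/P₀.
g = 0.158 − 2.69/19.16 = 0.158 − 0.14040 = 0.01760

1.76%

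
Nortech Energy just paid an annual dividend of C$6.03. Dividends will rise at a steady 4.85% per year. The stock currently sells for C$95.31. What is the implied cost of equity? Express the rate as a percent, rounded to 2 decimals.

11.48%

Rearranging the constant-growth DDM: r = D₁/P₀ + g.
D₁ = 6.03 × (1 + 0.0485) = 6.3225.
r = 6.3225 / 95.31 + 0.0485 = 0.06634 + 0.0485 = 0.11484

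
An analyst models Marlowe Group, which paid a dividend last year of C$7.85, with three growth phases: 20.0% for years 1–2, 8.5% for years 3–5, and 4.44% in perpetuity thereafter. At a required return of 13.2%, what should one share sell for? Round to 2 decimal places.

C$134.08

Three-stage DDM. Project D₁…D_5; terminal Gordon value at t=5 with g = 0.0444; discount at r = 0.132.
D_1 = 9.4200
D_2 = 11.3040
D_3 = 12.2648
D_4 = 13.3074
D_5 = 14.4385
TV_5 = 15.0795/(0.132−0.0444) = 172.1409
P₀ = Σ Dₜ/(1+r)ᵗ + TV_5/(1+r)^5 = 134.0787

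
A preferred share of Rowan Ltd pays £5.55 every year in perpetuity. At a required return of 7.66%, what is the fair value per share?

£72.45

Zero-growth DDM (perpetuity): P₀ = D/r = 5.55 / 0.0766 = 72.4543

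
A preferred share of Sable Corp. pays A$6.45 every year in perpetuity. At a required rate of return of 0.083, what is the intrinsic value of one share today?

A$77.71

Zero-growth DDM (perpetuity): P₀ = D/r = 6.45 / 0.083 = 77.7108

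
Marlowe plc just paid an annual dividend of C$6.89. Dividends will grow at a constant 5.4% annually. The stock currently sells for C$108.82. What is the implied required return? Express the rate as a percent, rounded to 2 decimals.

Rearranging the constant-growth DDM: r = D₁/P₀ + g.
D₁ = 6.89 × (1 + 0.054) = 7.2621.
r = 7.2621 / 108.82 + 0.054 = 0.06673 + 0.054 = 0.12073

12.07%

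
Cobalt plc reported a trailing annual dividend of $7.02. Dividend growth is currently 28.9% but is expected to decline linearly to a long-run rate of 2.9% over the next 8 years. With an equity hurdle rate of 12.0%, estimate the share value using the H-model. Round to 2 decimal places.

$159.61

H-model: P₀ = D₀[(1+g_L) + H(g_S−g_L)]/(r−g_L), with H = 8/2 = 4.
P₀ = 7.02 × [(1+0.029) + 4×(0.289−0.029)] / (0.12−0.029)
   = 7.02 × 2.0690 / 0.091 = 159.6086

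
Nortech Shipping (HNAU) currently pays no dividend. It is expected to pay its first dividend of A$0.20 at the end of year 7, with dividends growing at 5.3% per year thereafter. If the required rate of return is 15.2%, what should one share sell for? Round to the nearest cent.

A$0.86

Deferred-dividend DDM. At t=6 the remaining stream is a growing perpetuity with first payment D_7 = 0.20.
V_6 = D_7/(r−g) = 0.20/(0.152−0.053) = 2.0202
P₀ = V_6/(1+r)^6 = 2.0202/(1+0.152)^6 = 0.8643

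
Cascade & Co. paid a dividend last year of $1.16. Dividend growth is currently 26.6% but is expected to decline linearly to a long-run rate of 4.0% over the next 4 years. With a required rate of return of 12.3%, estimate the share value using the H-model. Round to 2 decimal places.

$20.85

H-model: P₀ = D₀[(1+g_L) + H(g_S−g_L)]/(r−g_L), with H = 4/2 = 2.
P₀ = 1.16 × [(1+0.04) + 2×(0.266−0.04)] / (0.123−0.04)
   = 1.16 × 1.4920 / 0.083 = 20.8520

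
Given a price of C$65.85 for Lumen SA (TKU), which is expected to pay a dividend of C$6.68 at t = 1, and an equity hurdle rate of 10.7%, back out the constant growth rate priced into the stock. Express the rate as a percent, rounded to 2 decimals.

From P₀ = D₁/(r − g), the implied growth is g = r − D₁/P₀.
g = 0.107 − 6.68/65.85 = 0.107 − 0.10144 = 0.00556

0.56%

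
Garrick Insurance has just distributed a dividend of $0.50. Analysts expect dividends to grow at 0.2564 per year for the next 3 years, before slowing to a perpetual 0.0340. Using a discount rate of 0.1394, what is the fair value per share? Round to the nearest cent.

Two-stage DDM. Project D₁…D_3 at 0.2564, terminal growth 0.034, discount at r = 0.1394.
D_1 = 0.6282
D_2 = 0.7893
D_3 = 0.9916
Terminal value at t=3: TV = D_4/(r−g) = 1.0254/(0.1394−0.034) = 9.7282
P₀ = 0.6282/(1+0.1394)^1 + 0.7893/(1+0.1394)^2 + 0.9916/(1+0.1394)^3 + 9.7282/(1+0.1394)^3 = 8.4063

$8.41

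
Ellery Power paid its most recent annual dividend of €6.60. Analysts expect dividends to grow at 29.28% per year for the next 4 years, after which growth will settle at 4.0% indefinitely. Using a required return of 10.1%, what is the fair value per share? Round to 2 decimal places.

€253.99

Two-stage DDM. Project D₁…D_4 at 0.2928, terminal growth 0.04, discount at r = 0.101.
D_1 = 8.5325
D_2 = 11.0308
D_3 = 14.2606
D_4 = 18.4361
Terminal value at t=4: TV = D_5/(r−g) = 19.1736/(0.101−0.04) = 314.3206
P₀ = 8.5325/(1+0.101)^1 + 11.0308/(1+0.101)^2 + 14.2606/(1+0.101)^3 + 18.4361/(1+0.101)^4 + 314.3206/(1+0.101)^4 = 253.9873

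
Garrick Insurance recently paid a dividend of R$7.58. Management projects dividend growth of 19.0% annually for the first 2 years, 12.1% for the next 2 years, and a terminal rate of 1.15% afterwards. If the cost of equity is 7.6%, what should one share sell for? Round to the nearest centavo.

Three-stage DDM. Project D₁…D_4; terminal Gordon value at t=4 with g = 0.0115; discount at r = 0.076.
D_1 = 9.0202
D_2 = 10.7340
D_3 = 12.0329
D_4 = 13.4888
TV_4 = 13.6440/(0.076−0.0115) = 211.5342
P₀ = Σ Dₜ/(1+r)ᵗ + TV_4/(1+r)^4 = 195.1852

R$195.19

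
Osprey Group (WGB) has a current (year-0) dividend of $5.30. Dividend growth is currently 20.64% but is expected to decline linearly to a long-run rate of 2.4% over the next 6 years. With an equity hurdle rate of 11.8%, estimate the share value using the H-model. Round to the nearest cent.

H-model: P₀ = D₀[(1+g_L) + H(g_S−g_L)]/(r−g_L), with H = 6/2 = 3.
P₀ = 5.30 × [(1+0.024) + 3×(0.2064−0.024)] / (0.118−0.024)
   = 5.30 × 1.5712 / 0.094 = 88.5889

$88.59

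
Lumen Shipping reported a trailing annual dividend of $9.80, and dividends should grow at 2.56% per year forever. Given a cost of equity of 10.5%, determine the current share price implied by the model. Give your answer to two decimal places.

Gordon growth model: P₀ = D₁/(r − g). D₁ = 9.80 × (1 + 0.0256) = 10.0509.
P₀ = 10.0509 / (0.105 − 0.0256) = 10.0509 / 0.0794 = 126.5854

$126.59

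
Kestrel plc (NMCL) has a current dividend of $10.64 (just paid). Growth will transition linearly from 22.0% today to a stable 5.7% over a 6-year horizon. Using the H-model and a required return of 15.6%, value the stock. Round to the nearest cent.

H-model: P₀ = D₀[(1+g_L) + H(g_S−g_L)]/(r−g_L), with H = 6/2 = 3.
P₀ = 10.64 × [(1+0.057) + 3×(0.22−0.057)] / (0.156−0.057)
   = 10.64 × 1.5460 / 0.099 = 166.1560

$166.16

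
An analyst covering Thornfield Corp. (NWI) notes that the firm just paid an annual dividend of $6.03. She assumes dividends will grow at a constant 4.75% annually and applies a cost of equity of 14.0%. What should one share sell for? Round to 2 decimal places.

Gordon growth model: P₀ = D₁/(r − g). D₁ = 6.03 × (1 + 0.0475) = 6.3164.
P₀ = 6.3164 / (0.14 − 0.0475) = 6.3164 / 0.0925 = 68.2857

$68.29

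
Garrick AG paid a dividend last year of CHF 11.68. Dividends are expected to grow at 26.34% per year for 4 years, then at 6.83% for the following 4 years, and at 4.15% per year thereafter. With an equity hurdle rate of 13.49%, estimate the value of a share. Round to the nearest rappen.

CHF 280.40

Three-stage DDM. Project D₁…D_8; terminal Gordon value at t=8 with g = 0.0415; discount at r = 0.1349.
D_1 = 14.7565
D_2 = 18.6434
D_3 = 23.5540
D_4 = 29.7582
D_5 = 31.7907
D_6 = 33.9620
D_7 = 36.2816
D_8 = 38.7596
TV_8 = 40.3681/(0.1349−0.0415) = 432.2068
P₀ = Σ Dₜ/(1+r)ᵗ + TV_8/(1+r)^8 = 280.4017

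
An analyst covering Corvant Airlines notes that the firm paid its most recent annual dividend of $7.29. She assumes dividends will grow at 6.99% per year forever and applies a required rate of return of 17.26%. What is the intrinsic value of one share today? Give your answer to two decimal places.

Gordon growth model: P₀ = D₁/(r − g). D₁ = 7.29 × (1 + 0.0699) = 7.7996.
P₀ = 7.7996 / (0.1726 − 0.0699) = 7.7996 / 0.1027 = 75.9452

$75.95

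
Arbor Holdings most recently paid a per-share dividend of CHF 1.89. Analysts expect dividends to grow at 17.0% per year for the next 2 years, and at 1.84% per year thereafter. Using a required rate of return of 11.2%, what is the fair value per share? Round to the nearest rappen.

CHF 26.85

Two-stage DDM. Project D₁…D_2 at 0.17, terminal growth 0.0184, discount at r = 0.112.
D_1 = 2.2113
D_2 = 2.5872
Terminal value at t=2: TV = D_3/(r−g) = 2.6348/(0.112−0.0184) = 28.1498
P₀ = 2.2113/(1+0.112)^1 + 2.5872/(1+0.112)^2 + 28.1498/(1+0.112)^2 = 26.8458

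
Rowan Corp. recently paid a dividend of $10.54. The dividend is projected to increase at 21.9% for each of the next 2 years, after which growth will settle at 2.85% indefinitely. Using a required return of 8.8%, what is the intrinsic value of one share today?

Two-stage DDM. Project D₁…D_2 at 0.219, terminal growth 0.0285, discount at r = 0.088.
D_1 = 12.8483
D_2 = 15.6620
Terminal value at t=2: TV = D_3/(r−g) = 16.1084/(0.088−0.0285) = 270.7294
P₀ = 12.8483/(1+0.088)^1 + 15.6620/(1+0.088)^2 + 270.7294/(1+0.088)^2 = 253.7460

$253.75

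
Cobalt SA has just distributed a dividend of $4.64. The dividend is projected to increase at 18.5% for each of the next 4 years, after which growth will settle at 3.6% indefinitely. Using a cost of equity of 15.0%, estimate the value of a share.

$67.56

Two-stage DDM. Project D₁…D_4 at 0.185, terminal growth 0.036, discount at r = 0.15.
D_1 = 5.4984
D_2 = 6.5156
D_3 = 7.7210
D_4 = 9.1494
Terminal value at t=4: TV = D_5/(r−g) = 9.4788/(0.15−0.036) = 83.1469
P₀ = 5.4984/(1+0.15)^1 + 6.5156/(1+0.15)^2 + 7.7210/(1+0.15)^3 + 9.1494/(1+0.15)^4 + 83.1469/(1+0.15)^4 = 67.5553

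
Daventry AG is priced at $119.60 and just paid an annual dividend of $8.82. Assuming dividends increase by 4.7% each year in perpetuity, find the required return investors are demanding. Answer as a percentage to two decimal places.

12.42%

Rearranging the constant-growth DDM: r = D₁/P₀ + g.
D₁ = 8.82 × (1 + 0.047) = 9.2345.
r = 9.2345 / 119.60 + 0.047 = 0.07721 + 0.047 = 0.12421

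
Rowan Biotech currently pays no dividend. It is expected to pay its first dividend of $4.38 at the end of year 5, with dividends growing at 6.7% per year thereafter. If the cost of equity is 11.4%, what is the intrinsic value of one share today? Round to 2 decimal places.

$60.51

Deferred-dividend DDM. At t=4 the remaining stream is a growing perpetuity with first payment D_5 = 4.38.
V_4 = D_5/(r−g) = 4.38/(0.114−0.067) = 93.1915
P₀ = V_4/(1+r)^4 = 93.1915/(1+0.114)^4 = 60.5112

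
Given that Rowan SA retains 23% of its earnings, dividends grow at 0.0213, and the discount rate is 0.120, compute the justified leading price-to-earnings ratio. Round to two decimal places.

7.80

Payout ratio b = 1 − 0.23 = 0.77.
Justified leading P/E = b/(r−g) = 0.77/(0.12−0.0213) = 7.8014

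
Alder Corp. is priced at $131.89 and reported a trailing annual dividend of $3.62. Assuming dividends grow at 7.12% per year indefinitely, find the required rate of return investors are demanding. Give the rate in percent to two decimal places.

10.06%

Rearranging the constant-growth DDM: r = D₁/P₀ + g.
D₁ = 3.62 × (1 + 0.0712) = 3.8777.
r = 3.8777 / 131.89 + 0.0712 = 0.02940 + 0.0712 = 0.10060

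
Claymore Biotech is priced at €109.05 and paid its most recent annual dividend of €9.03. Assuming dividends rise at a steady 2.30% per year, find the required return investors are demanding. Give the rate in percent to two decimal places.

Rearranging the constant-growth DDM: r = D₁/P₀ + g.
D₁ = 9.03 × (1 + 0.023) = 9.2377.
r = 9.2377 / 109.05 + 0.023 = 0.08471 + 0.023 = 0.10771

10.77%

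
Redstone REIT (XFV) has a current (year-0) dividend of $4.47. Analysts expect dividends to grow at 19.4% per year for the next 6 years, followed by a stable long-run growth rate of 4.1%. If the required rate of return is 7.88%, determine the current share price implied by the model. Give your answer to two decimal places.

Two-stage DDM. Project D₁…D_6 at 0.194, terminal growth 0.041, discount at r = 0.0788.
D_1 = 5.3372
D_2 = 6.3726
D_3 = 7.6089
D_4 = 9.0850
D_5 = 10.8475
D_6 = 12.9519
Terminal value at t=6: TV = D_7/(r−g) = 13.4829/(0.0788−0.041) = 356.6912
P₀ = 5.3372/(1+0.0788)^1 + 6.3726/(1+0.0788)^2 + 7.6089/(1+0.0788)^3 + 9.0850/(1+0.0788)^4 + 10.8475/(1+0.0788)^5 + 12.9519/(1+0.0788)^6 + 356.6912/(1+0.0788)^6 = 265.1114

$265.11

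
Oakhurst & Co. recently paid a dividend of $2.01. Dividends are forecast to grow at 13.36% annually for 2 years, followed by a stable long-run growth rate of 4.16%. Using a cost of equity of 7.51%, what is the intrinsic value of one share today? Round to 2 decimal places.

Two-stage DDM. Project D₁…D_2 at 0.1336, terminal growth 0.0416, discount at r = 0.0751.
D_1 = 2.2785
D_2 = 2.5829
Terminal value at t=2: TV = D_3/(r−g) = 2.6904/(0.0751−0.0416) = 80.3104
P₀ = 2.2785/(1+0.0751)^1 + 2.5829/(1+0.0751)^2 + 80.3104/(1+0.0751)^2 = 73.8364

$73.84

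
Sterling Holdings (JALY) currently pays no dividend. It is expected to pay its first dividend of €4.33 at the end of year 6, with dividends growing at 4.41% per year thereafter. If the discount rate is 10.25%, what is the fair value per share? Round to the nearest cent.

Deferred-dividend DDM. At t=5 the remaining stream is a growing perpetuity with first payment D_6 = 4.33.
V_5 = D_6/(r−g) = 4.33/(0.1025−0.0441) = 74.1438
P₀ = V_5/(1+r)^5 = 74.1438/(1+0.1025)^5 = 45.5179

€45.52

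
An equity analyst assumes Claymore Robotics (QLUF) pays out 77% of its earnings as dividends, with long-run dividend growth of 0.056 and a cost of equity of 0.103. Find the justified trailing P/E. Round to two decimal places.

17.30

Justified trailing P/E = b(1+g)/(r−g) = 0.77×(1+0.056)/(0.103−0.056) = 17.3004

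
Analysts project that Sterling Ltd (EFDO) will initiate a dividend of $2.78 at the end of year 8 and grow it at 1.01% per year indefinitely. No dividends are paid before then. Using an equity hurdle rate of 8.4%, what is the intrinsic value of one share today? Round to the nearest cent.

$21.39

Deferred-dividend DDM. At t=7 the remaining stream is a growing perpetuity with first payment D_8 = 2.78.
V_7 = D_8/(r−g) = 2.78/(0.084−0.0101) = 37.6184
P₀ = V_7/(1+r)^7 = 37.6184/(1+0.084)^7 = 21.3892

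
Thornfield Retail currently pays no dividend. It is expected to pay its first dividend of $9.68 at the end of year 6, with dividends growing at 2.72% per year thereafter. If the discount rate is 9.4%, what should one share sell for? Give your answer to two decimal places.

Deferred-dividend DDM. At t=5 the remaining stream is a growing perpetuity with first payment D_6 = 9.68.
V_5 = D_6/(r−g) = 9.68/(0.094−0.0272) = 144.9102
P₀ = V_5/(1+r)^5 = 144.9102/(1+0.094)^5 = 92.4724

$92.47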